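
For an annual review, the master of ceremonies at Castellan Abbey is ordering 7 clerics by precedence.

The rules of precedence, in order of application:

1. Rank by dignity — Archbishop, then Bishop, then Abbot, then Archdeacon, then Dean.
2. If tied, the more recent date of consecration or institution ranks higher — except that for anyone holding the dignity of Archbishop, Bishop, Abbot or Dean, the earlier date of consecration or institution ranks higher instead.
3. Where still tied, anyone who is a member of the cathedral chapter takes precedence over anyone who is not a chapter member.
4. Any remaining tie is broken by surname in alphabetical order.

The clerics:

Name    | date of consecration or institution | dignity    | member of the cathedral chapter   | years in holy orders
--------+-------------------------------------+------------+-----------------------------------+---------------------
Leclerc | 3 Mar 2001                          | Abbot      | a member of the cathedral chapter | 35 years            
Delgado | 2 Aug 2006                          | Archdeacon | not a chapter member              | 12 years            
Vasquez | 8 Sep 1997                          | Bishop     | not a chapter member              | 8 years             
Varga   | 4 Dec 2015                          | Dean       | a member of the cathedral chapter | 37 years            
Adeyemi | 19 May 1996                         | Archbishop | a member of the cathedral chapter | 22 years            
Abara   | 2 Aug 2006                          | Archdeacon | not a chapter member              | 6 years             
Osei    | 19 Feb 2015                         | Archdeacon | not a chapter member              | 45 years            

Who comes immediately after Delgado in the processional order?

Varga

By dignity: Adeyemi (Archbishop); then Vasquez (Bishop); then Leclerc (Abbot); then Osei, Abara and Delgado (Archdeacon); then Varga (Dean).
Among Osei, Abara and Delgado, by date of consecration or institution (later first): Osei (19 Feb 2015) before Abara and Delgado (2 Aug 2006).
Abara and Delgado are each not a chapter member, so the next rule applies.
Among Abara and Delgado, alphabetically by surname: Abara before Delgado.
Order: Adeyemi, Vasquez, Leclerc, Osei, Abara, Delgado, Varga.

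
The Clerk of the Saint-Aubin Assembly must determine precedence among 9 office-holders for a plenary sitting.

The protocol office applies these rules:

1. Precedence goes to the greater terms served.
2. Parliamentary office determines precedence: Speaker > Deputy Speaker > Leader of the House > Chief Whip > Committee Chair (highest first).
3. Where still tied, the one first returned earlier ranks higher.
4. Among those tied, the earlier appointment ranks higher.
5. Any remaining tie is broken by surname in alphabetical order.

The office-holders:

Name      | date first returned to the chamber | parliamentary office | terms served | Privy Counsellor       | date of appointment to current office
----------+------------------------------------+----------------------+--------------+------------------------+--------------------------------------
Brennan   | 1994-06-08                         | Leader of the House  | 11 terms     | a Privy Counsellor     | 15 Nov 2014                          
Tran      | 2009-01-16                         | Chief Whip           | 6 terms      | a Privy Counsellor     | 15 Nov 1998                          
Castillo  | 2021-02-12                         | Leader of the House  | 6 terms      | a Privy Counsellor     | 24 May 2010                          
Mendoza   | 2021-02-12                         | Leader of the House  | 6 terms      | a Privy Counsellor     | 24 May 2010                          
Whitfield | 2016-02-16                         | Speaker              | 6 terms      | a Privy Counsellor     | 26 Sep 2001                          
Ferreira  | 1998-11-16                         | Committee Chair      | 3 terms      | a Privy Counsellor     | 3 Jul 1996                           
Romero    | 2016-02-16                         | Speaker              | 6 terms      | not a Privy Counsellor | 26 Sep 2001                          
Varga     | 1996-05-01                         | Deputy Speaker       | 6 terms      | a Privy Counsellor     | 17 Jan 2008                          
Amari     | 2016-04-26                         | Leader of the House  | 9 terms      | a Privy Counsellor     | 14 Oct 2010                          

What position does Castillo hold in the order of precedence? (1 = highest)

6

By terms served (higher first): Brennan (11 terms); then Amari (9 terms); then Romero, Whitfield, Varga, Castillo, Mendoza and Tran (each 6 terms); then Ferreira (3 terms).
Among Romero, Whitfield, Varga, Castillo, Mendoza and Tran, by parliamentary office: Romero and Whitfield (Speaker) before Varga (Deputy Speaker) before Castillo and Mendoza (Leader of the House) before Tran (Chief Whip).
Romero and Whitfield both have date first returned to the chamber 2016-02-16, so the next rule applies.
Romero and Whitfield both have date of appointment to current office 26 Sep 2001, so the next rule applies.
Among Romero and Whitfield, alphabetically by surname: Romero before Whitfield.
Castillo and Mendoza both have date first returned to the chamber 2021-02-12, so the next rule applies.
Castillo and Mendoza both have date of appointment to current office 24 May 2010, so the next rule applies.
Among Castillo and Mendoza, alphabetically by surname: Castillo before Mendoza.
Order: Brennan, Amari, Romero, Whitfield, Varga, Castillo, Mendoza, Tran, Ferreira. So position 6.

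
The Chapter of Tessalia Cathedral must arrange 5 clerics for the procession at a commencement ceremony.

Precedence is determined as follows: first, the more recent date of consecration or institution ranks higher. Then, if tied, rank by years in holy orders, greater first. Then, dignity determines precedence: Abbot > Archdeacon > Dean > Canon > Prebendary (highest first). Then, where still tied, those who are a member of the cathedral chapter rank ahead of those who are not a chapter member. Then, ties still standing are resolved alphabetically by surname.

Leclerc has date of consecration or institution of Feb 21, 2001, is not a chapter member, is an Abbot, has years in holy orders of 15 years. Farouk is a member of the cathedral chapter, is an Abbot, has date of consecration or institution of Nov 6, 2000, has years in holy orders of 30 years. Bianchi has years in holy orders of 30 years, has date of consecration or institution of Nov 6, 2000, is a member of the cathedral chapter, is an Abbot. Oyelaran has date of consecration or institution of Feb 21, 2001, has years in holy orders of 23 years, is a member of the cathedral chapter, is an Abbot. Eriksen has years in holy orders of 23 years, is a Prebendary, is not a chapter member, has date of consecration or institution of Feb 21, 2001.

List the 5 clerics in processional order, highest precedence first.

By date of consecration or institution (later first): Oyelaran, Eriksen and Leclerc (each Feb 21, 2001); then Bianchi and Farouk (both Nov 6, 2000).
Among Oyelaran, Eriksen and Leclerc, by years in holy orders (higher first): Oyelaran and Eriksen (23 years) before Leclerc (15 years).
Among Oyelaran and Eriksen, by dignity: Oyelaran (Abbot) before Eriksen (Prebendary).
Bianchi and Farouk both have years in holy orders 30 years, so the next rule applies.
Bianchi and Farouk are each Abbot, so the next rule applies.
Bianchi and Farouk are each a member of the cathedral chapter, so the next rule applies.
Among Bianchi and Farouk, alphabetically by surname: Bianchi before Farouk.
Full order: Oyelaran, Eriksen, Leclerc, Bianchi, Farouk.

Oyelaran, Eriksen, Leclerc, Bianchi, Farouk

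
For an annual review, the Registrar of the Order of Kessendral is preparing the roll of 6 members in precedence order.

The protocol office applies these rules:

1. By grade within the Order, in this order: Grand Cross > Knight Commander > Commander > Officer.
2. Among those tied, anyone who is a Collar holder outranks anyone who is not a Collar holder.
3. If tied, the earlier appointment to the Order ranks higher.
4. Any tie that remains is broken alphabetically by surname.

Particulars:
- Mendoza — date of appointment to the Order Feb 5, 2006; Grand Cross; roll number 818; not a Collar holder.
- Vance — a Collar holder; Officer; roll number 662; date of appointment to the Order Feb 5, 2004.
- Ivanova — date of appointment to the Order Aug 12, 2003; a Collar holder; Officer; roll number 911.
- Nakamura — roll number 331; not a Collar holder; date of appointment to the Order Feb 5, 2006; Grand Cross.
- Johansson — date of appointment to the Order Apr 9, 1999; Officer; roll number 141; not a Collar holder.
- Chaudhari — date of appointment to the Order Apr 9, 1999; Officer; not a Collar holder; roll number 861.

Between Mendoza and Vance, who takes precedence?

Mendoza

By grade within the Order: Mendoza and Nakamura (Grand Cross); then Ivanova, Vance, Chaudhari and Johansson (Officer).
Mendoza and Nakamura are each not a Collar holder, so the next rule applies.
Mendoza and Nakamura both have date of appointment to the Order Feb 5, 2006, so the next rule applies.
Among Mendoza and Nakamura, alphabetically by surname: Mendoza before Nakamura.
Among Ivanova, Vance, Chaudhari and Johansson, a Collar holder before not a Collar holder: Ivanova and Vance (a Collar holder) before Chaudhari and Johansson (not a Collar holder).
Among Ivanova and Vance, by date of appointment to the Order (earlier first): Ivanova (Aug 12, 2003) before Vance (Feb 5, 2004).
Chaudhari and Johansson both have date of appointment to the Order Apr 9, 1999, so the next rule applies.
Among Chaudhari and Johansson, alphabetically by surname: Chaudhari before Johansson.
So Mendoza takes precedence.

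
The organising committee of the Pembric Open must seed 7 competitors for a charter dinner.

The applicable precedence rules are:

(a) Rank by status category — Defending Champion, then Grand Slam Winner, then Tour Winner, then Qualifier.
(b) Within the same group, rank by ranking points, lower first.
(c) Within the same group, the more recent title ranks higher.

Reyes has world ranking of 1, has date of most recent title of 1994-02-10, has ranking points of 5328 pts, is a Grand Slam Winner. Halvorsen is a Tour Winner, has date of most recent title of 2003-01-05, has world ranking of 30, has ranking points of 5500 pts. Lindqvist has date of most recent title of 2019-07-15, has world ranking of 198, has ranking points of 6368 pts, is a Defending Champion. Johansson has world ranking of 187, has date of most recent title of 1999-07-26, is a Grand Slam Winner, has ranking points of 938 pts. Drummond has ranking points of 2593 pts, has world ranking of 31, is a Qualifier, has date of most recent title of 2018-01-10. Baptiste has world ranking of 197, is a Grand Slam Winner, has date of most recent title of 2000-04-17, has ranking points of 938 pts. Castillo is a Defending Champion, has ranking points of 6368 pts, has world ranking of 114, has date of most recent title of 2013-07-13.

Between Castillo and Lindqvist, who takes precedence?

Lindqvist

By status category: Lindqvist and Castillo (Defending Champion); then Baptiste, Johansson and Reyes (Grand Slam Winner); then Halvorsen (Tour Winner); then Drummond (Qualifier).
Lindqvist and Castillo both have ranking points 6368 pts, so the next rule applies.
Among Lindqvist and Castillo, by date of most recent title (later first): Lindqvist (2019-07-15) before Castillo (2013-07-13).
Among Baptiste, Johansson and Reyes, by ranking points (lower first): Baptiste and Johansson (938 pts) before Reyes (5328 pts).
Among Baptiste and Johansson, by date of most recent title (later first): Baptiste (2000-04-17) before Johansson (1999-07-26).
So Lindqvist takes precedence.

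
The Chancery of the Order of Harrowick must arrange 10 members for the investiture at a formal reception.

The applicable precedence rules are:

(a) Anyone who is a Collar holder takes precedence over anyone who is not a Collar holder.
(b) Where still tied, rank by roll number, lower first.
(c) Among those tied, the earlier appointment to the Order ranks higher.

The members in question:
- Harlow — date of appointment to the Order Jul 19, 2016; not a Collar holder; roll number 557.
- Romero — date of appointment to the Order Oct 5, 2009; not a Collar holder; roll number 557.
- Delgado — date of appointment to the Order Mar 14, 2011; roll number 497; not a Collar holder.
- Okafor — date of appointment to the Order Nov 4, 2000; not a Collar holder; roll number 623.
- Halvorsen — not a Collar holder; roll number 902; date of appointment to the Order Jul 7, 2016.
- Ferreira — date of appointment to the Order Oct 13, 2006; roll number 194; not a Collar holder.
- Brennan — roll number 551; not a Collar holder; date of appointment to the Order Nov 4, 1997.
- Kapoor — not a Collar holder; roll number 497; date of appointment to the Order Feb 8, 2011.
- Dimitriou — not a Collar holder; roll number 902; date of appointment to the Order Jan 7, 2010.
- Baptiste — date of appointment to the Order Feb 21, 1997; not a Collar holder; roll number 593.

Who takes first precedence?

Ferreira

By the first rule: Ferreira, Kapoor, Delgado, Brennan, Romero, Harlow, Baptiste, Okafor, Dimitriou and Halvorsen (each not a Collar holder).
Among Ferreira, Kapoor, Delgado, Brennan, Romero, Harlow, Baptiste, Okafor, Dimitriou and Halvorsen, by roll number (lower first): Ferreira (194) before Kapoor and Delgado (497) before Brennan (551) before Romero and Harlow (557) before Baptiste (593) before Okafor (623) before Dimitriou and Halvorsen (902).
Among Kapoor and Delgado, by date of appointment to the Order (earlier first): Kapoor (Feb 8, 2011) before Delgado (Mar 14, 2011).
Among Romero and Harlow, by date of appointment to the Order (earlier first): Romero (Oct 5, 2009) before Harlow (Jul 19, 2016).
Among Dimitriou and Halvorsen, by date of appointment to the Order (earlier first): Dimitriou (Jan 7, 2010) before Halvorsen (Jul 7, 2016).
Order: Ferreira, Kapoor, Delgado, Brennan, Romero, Harlow, Baptiste, Okafor, Dimitriou, Halvorsen.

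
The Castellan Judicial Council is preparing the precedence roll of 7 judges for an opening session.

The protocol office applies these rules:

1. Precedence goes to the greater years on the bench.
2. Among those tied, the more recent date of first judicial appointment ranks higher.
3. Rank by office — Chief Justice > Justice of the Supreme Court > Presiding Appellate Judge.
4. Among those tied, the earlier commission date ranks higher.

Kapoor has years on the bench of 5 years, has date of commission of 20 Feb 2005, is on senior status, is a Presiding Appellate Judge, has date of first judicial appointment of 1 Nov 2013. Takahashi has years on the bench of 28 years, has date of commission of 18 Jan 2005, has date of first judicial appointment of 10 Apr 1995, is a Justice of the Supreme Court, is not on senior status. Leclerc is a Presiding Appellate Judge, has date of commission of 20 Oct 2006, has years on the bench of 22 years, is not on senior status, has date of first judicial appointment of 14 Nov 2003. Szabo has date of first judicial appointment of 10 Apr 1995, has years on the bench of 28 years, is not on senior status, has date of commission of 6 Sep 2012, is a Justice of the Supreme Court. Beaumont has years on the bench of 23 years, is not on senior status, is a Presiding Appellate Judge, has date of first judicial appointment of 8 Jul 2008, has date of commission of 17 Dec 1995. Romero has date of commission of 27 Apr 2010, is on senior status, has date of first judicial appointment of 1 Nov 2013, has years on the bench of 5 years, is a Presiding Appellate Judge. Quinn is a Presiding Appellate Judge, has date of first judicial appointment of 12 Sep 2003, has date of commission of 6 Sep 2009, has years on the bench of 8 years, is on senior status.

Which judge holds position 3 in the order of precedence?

Beaumont

By years on the bench (higher first): Takahashi and Szabo (both 28 years); then Beaumont (23 years); then Leclerc (22 years); then Quinn (8 years); then Kapoor and Romero (both 5 years).
Takahashi and Szabo both have date of first judicial appointment 10 Apr 1995, so the next rule applies.
Takahashi and Szabo are each Justice of the Supreme Court, so the next rule applies.
Among Takahashi and Szabo, by date of commission (earlier first): Takahashi (18 Jan 2005) before Szabo (6 Sep 2012).
Kapoor and Romero both have date of first judicial appointment 1 Nov 2013, so the next rule applies.
Kapoor and Romero are each Presiding Appellate Judge, so the next rule applies.
Among Kapoor and Romero, by date of commission (earlier first): Kapoor (20 Feb 2005) before Romero (27 Apr 2010).
Order: Takahashi, Szabo, Beaumont, Leclerc, Quinn, Kapoor, Romero.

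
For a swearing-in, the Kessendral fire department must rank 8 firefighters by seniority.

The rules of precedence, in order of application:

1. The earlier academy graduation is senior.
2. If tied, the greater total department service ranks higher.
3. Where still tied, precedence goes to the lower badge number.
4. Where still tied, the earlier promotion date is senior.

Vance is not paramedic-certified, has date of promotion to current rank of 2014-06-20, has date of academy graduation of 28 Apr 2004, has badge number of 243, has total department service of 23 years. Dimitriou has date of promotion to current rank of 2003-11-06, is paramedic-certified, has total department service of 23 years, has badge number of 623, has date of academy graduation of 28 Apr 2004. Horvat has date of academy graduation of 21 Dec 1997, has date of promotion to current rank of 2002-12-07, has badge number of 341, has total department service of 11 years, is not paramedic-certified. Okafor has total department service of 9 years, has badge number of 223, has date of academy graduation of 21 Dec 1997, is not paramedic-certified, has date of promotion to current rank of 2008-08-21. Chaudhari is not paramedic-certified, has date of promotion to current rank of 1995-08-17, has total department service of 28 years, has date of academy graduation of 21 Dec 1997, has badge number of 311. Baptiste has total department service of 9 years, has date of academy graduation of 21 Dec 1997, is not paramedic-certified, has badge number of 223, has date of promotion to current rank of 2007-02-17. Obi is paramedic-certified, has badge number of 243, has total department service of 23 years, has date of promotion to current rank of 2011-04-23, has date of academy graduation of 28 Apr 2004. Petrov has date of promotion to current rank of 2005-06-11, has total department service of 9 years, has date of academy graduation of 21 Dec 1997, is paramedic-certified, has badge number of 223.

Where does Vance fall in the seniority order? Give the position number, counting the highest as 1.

By date of academy graduation (earlier first): Chaudhari, Horvat, Petrov, Baptiste and Okafor (each 21 Dec 1997); then Obi, Vance and Dimitriou (each 28 Apr 2004).
Among Chaudhari, Horvat, Petrov, Baptiste and Okafor, by total department service (higher first): Chaudhari (28 years) before Horvat (11 years) before Petrov, Baptiste and Okafor (9 years).
Petrov, Baptiste and Okafor all have badge number 223, so the next rule applies.
Among Petrov, Baptiste and Okafor, by date of promotion to current rank (earlier first): Petrov (2005-06-11) before Baptiste (2007-02-17) before Okafor (2008-08-21).
Obi, Vance and Dimitriou all have total department service 23 years, so the next rule applies.
Among Obi, Vance and Dimitriou, by badge number (lower first): Obi and Vance (243) before Dimitriou (623).
Among Obi and Vance, by date of promotion to current rank (earlier first): Obi (2011-04-23) before Vance (2014-06-20).
Order: Chaudhari, Horvat, Petrov, Baptiste, Okafor, Obi, Vance, Dimitriou. So position 7.

7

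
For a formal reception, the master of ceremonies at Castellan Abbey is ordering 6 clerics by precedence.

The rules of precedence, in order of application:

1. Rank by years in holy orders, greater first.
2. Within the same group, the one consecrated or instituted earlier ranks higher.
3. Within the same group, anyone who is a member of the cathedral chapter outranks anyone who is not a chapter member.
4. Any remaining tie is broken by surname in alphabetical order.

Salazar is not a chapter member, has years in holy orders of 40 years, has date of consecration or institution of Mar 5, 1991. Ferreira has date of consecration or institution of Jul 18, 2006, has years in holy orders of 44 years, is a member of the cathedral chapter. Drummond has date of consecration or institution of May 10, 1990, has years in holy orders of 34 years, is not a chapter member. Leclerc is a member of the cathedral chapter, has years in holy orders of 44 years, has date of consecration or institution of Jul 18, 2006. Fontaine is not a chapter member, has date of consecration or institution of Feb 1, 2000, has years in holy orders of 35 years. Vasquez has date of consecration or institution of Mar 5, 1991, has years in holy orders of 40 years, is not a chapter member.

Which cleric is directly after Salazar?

By years in holy orders (higher first): Ferreira and Leclerc (both 44 years); then Salazar and Vasquez (both 40 years); then Fontaine (35 years); then Drummond (34 years).
Ferreira and Leclerc both have date of consecration or institution Jul 18, 2006, so the next rule applies.
Ferreira and Leclerc are each a member of the cathedral chapter, so the next rule applies.
Among Ferreira and Leclerc, alphabetically by surname: Ferreira before Leclerc.
Salazar and Vasquez both have date of consecration or institution Mar 5, 1991, so the next rule applies.
Salazar and Vasquez are each not a chapter member, so the next rule applies.
Among Salazar and Vasquez, alphabetically by surname: Salazar before Vasquez.
Order: Ferreira, Leclerc, Salazar, Vasquez, Fontaine, Drummond.

Vasquez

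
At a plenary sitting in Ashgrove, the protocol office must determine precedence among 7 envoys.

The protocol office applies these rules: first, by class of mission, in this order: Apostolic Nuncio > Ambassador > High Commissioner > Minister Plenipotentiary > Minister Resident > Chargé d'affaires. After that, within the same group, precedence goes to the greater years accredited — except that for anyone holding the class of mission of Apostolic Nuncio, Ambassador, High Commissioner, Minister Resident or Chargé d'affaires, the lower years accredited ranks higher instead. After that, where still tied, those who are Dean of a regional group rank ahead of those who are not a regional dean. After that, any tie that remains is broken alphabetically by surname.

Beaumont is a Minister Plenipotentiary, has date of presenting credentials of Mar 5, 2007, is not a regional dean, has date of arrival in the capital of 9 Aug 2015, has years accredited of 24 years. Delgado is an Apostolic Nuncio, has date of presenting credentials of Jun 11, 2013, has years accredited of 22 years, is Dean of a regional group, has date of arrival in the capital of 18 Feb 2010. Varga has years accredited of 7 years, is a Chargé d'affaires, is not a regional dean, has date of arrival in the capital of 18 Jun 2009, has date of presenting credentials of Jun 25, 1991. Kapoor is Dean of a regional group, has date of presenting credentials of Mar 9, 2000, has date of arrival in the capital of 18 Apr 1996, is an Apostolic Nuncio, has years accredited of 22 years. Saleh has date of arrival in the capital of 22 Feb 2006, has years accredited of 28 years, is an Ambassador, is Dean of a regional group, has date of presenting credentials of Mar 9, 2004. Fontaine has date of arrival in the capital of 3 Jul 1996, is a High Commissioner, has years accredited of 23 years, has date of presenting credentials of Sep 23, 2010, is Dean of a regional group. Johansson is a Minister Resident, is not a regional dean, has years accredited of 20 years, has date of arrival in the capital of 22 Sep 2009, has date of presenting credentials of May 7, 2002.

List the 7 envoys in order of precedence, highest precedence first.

Delgado, Kapoor, Saleh, Fontaine, Beaumont, Johansson, Varga

By class of mission: Delgado and Kapoor (Apostolic Nuncio); then Saleh (Ambassador); then Fontaine (High Commissioner); then Beaumont (Minister Plenipotentiary); then Johansson (Minister Resident); then Varga (Chargé d'affaires).
Delgado and Kapoor both have years accredited 22 years, so the next rule applies.
Delgado and Kapoor are each Dean of a regional group, so the next rule applies.
Among Delgado and Kapoor, alphabetically by surname: Delgado before Kapoor.
Full order: Delgado, Kapoor, Saleh, Fontaine, Beaumont, Johansson, Varga.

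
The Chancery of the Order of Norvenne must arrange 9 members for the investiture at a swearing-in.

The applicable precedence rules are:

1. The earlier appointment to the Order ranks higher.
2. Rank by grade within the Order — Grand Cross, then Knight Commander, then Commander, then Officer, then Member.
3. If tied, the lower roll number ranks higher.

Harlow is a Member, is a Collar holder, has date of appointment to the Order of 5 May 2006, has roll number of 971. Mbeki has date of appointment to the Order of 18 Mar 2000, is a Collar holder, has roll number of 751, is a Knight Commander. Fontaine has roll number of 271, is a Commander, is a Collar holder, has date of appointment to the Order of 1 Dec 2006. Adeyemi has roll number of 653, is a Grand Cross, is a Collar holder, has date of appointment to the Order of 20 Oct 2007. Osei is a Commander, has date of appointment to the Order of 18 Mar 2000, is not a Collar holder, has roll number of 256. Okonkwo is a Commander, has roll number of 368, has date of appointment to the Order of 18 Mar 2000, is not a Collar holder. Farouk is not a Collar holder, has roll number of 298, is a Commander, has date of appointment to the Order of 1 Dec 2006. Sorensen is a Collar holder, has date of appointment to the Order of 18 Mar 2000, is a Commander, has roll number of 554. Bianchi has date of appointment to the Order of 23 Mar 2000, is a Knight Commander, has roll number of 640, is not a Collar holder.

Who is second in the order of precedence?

Osei

By date of appointment to the Order (earlier first): Mbeki, Osei, Okonkwo and Sorensen (each 18 Mar 2000); then Bianchi (23 Mar 2000); then Harlow (5 May 2006); then Fontaine and Farouk (both 1 Dec 2006); then Adeyemi (20 Oct 2007).
Among Mbeki, Osei, Okonkwo and Sorensen, by grade within the Order: Mbeki (Knight Commander) before Osei, Okonkwo and Sorensen (Commander).
Among Osei, Okonkwo and Sorensen, by roll number (lower first): Osei (256) before Okonkwo (368) before Sorensen (554).
Fontaine and Farouk are each Commander, so the next rule applies.
Among Fontaine and Farouk, by roll number (lower first): Fontaine (271) before Farouk (298).
Order: Mbeki, Osei, Okonkwo, Sorensen, Bianchi, Harlow, Fontaine, Farouk, Adeyemi.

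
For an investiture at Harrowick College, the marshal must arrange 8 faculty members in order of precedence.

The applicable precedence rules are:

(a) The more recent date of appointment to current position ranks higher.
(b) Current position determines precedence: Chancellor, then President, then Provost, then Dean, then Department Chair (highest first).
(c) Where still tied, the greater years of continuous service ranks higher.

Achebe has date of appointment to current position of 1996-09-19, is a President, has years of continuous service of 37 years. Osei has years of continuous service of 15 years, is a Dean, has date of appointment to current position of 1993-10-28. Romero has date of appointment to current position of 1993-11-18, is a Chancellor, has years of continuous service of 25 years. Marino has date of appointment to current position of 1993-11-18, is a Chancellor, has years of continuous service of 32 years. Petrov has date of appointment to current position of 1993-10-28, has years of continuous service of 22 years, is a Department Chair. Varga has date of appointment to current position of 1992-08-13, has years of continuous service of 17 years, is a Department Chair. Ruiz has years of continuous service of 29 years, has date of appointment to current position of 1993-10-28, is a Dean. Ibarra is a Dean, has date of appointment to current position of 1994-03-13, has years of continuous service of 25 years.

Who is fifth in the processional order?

By date of appointment to current position (later first): Achebe (1996-09-19); then Ibarra (1994-03-13); then Marino and Romero (both 1993-11-18); then Ruiz, Osei and Petrov (each 1993-10-28); then Varga (1992-08-13).
Marino and Romero are each Chancellor, so the next rule applies.
Among Marino and Romero, by years of continuous service (higher first): Marino (32 years) before Romero (25 years).
Among Ruiz, Osei and Petrov, by current position: Ruiz and Osei (Dean) before Petrov (Department Chair).
Among Ruiz and Osei, by years of continuous service (higher first): Ruiz (29 years) before Osei (15 years).
Order: Achebe, Ibarra, Marino, Romero, Ruiz, Osei, Petrov, Varga.

Ruiz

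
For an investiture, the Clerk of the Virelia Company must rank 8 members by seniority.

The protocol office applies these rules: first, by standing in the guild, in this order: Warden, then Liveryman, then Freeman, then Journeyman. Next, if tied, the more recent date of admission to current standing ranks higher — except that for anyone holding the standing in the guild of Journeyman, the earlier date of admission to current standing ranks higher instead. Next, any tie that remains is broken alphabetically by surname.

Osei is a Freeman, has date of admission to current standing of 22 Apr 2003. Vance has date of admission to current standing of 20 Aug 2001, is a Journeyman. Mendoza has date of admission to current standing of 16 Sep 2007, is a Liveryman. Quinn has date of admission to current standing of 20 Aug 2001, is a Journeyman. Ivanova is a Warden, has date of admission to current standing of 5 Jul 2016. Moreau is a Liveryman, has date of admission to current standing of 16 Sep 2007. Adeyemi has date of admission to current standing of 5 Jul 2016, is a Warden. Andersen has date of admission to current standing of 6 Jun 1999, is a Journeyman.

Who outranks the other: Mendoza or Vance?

By standing in the guild: Adeyemi and Ivanova (Warden); then Mendoza and Moreau (Liveryman); then Osei (Freeman); then Andersen, Quinn and Vance (Journeyman).
Adeyemi and Ivanova both have date of admission to current standing 5 Jul 2016, so the next rule applies.
Among Adeyemi and Ivanova, alphabetically by surname: Adeyemi before Ivanova.
Mendoza and Moreau both have date of admission to current standing 16 Sep 2007, so the next rule applies.
Among Mendoza and Moreau, alphabetically by surname: Mendoza before Moreau.
Among Andersen, Quinn and Vance, by date of admission to current standing (earlier first) (reversed rule for this group): Andersen (6 Jun 1999) before Quinn and Vance (20 Aug 2001).
Among Quinn and Vance, alphabetically by surname: Quinn before Vance.
So Mendoza takes precedence.

Mendoza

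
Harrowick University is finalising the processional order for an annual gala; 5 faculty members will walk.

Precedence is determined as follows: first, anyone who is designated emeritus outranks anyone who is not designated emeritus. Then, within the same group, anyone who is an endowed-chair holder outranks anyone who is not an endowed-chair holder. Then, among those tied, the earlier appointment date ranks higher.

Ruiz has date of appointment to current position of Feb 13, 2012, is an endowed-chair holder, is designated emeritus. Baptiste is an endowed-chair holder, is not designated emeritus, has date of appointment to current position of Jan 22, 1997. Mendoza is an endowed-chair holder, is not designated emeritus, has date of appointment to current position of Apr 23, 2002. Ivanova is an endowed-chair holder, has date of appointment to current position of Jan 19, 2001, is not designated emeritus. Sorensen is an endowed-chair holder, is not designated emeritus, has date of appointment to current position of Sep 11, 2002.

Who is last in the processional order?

By the first rule: Ruiz (designated emeritus); then Baptiste, Ivanova, Mendoza and Sorensen (each not designated emeritus).
Baptiste, Ivanova, Mendoza and Sorensen are each an endowed-chair holder, so the next rule applies.
Among Baptiste, Ivanova, Mendoza and Sorensen, by date of appointment to current position (earlier first): Baptiste (Jan 22, 1997) before Ivanova (Jan 19, 2001) before Mendoza (Apr 23, 2002) before Sorensen (Sep 11, 2002).
Order: Ruiz, Baptiste, Ivanova, Mendoza, Sorensen.

Sorensen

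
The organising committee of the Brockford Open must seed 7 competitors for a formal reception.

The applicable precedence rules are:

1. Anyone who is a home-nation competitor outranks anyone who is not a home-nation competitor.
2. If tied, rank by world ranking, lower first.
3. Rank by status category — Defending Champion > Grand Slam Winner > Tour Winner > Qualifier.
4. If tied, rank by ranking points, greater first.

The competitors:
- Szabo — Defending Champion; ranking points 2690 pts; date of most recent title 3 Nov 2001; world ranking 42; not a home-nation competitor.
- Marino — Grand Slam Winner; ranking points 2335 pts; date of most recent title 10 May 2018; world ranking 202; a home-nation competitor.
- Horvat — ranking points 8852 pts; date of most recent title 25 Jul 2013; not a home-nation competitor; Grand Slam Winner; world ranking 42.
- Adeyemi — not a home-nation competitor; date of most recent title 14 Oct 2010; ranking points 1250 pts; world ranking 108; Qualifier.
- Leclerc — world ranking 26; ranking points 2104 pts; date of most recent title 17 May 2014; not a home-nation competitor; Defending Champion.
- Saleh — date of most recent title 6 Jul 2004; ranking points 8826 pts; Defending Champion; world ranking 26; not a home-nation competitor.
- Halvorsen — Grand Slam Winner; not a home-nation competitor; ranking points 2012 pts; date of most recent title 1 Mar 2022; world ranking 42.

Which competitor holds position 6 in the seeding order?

Halvorsen

By the first rule: Marino (a home-nation competitor); then Saleh, Leclerc, Szabo, Horvat, Halvorsen and Adeyemi (each not a home-nation competitor).
Among Saleh, Leclerc, Szabo, Horvat, Halvorsen and Adeyemi, by world ranking (lower first): Saleh and Leclerc (26) before Szabo, Horvat and Halvorsen (42) before Adeyemi (108).
Saleh and Leclerc are each Defending Champion, so the next rule applies.
Among Saleh and Leclerc, by ranking points (higher first): Saleh (8826 pts) before Leclerc (2104 pts).
Among Szabo, Horvat and Halvorsen, by status category: Szabo (Defending Champion) before Horvat and Halvorsen (Grand Slam Winner).
Among Horvat and Halvorsen, by ranking points (higher first): Horvat (8852 pts) before Halvorsen (2012 pts).
Order: Marino, Saleh, Leclerc, Szabo, Horvat, Halvorsen, Adeyemi.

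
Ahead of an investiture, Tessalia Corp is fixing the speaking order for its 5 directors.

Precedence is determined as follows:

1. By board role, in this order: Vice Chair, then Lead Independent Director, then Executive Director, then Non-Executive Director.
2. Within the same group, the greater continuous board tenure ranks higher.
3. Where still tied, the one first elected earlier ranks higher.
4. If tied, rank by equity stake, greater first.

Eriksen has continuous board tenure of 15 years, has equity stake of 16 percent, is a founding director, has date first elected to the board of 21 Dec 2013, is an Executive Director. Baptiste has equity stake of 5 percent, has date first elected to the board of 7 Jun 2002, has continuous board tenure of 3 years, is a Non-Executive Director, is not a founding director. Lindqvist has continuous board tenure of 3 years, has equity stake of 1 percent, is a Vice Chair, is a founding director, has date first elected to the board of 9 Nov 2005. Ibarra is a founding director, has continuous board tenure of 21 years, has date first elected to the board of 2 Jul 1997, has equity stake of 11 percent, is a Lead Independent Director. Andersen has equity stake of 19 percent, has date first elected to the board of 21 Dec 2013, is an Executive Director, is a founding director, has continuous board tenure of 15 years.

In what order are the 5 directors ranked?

By board role: Lindqvist (Vice Chair); then Ibarra (Lead Independent Director); then Andersen and Eriksen (Executive Director); then Baptiste (Non-Executive Director).
Andersen and Eriksen both have continuous board tenure 15 years, so the next rule applies.
Andersen and Eriksen both have date first elected to the board 21 Dec 2013, so the next rule applies.
Among Andersen and Eriksen, by equity stake (higher first): Andersen (19 percent) before Eriksen (16 percent).
Full order: Lindqvist, Ibarra, Andersen, Eriksen, Baptiste.

Lindqvist, Ibarra, Andersen, Eriksen, Baptiste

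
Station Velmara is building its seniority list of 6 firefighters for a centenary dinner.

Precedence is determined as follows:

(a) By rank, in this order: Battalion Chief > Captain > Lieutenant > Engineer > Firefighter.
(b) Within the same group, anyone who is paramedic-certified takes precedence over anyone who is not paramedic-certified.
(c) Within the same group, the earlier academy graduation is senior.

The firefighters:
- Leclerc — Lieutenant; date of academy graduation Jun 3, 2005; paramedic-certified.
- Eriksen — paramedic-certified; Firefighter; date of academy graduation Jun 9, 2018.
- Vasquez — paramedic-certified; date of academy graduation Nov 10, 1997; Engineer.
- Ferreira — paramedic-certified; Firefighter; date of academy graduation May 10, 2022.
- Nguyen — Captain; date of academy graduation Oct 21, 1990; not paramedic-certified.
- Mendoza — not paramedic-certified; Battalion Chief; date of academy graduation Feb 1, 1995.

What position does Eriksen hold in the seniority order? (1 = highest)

By rank: Mendoza (Battalion Chief); then Nguyen (Captain); then Leclerc (Lieutenant); then Vasquez (Engineer); then Eriksen and Ferreira (Firefighter).
Eriksen and Ferreira are each paramedic-certified, so the next rule applies.
Among Eriksen and Ferreira, by date of academy graduation (earlier first): Eriksen (Jun 9, 2018) before Ferreira (May 10, 2022).
Order: Mendoza, Nguyen, Leclerc, Vasquez, Eriksen, Ferreira. So position 5.

5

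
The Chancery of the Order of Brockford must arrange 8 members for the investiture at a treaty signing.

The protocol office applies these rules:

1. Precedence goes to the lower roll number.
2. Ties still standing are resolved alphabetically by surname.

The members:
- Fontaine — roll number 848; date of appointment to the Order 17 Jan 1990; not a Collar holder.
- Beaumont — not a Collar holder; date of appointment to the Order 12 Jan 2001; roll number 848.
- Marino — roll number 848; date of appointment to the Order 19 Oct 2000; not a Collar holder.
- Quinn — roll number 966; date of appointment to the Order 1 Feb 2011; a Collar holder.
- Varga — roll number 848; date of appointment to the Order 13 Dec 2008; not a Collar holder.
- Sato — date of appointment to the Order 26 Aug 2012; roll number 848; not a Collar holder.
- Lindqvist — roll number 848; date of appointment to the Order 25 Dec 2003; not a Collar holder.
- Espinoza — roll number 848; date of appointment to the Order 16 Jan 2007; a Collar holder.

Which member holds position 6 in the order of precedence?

By roll number (lower first): Beaumont, Espinoza, Fontaine, Lindqvist, Marino, Sato and Varga (each 848); then Quinn (966).
Among Beaumont, Espinoza, Fontaine, Lindqvist, Marino, Sato and Varga, alphabetically by surname: Beaumont before Espinoza before Fontaine before Lindqvist before Marino before Sato before Varga.
Order: Beaumont, Espinoza, Fontaine, Lindqvist, Marino, Sato, Varga, Quinn.

Sato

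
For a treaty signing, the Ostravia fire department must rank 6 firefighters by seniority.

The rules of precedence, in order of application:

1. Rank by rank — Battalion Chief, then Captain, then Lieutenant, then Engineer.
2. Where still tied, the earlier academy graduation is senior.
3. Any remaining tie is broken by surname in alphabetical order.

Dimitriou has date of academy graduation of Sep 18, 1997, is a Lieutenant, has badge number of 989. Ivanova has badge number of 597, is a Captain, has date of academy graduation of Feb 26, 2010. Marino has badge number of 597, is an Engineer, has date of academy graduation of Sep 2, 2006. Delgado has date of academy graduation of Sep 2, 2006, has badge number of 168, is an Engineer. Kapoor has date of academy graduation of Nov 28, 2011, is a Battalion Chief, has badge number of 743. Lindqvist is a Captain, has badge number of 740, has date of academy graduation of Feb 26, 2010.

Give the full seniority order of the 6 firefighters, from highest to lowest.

By rank: Kapoor (Battalion Chief); then Ivanova and Lindqvist (Captain); then Dimitriou (Lieutenant); then Delgado and Marino (Engineer).
Ivanova and Lindqvist both have date of academy graduation Feb 26, 2010, so the next rule applies.
Among Ivanova and Lindqvist, alphabetically by surname: Ivanova before Lindqvist.
Delgado and Marino both have date of academy graduation Sep 2, 2006, so the next rule applies.
Among Delgado and Marino, alphabetically by surname: Delgado before Marino.
Full order: Kapoor, Ivanova, Lindqvist, Dimitriou, Delgado, Marino.

Kapoor, Ivanova, Lindqvist, Dimitriou, Delgado, Marino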